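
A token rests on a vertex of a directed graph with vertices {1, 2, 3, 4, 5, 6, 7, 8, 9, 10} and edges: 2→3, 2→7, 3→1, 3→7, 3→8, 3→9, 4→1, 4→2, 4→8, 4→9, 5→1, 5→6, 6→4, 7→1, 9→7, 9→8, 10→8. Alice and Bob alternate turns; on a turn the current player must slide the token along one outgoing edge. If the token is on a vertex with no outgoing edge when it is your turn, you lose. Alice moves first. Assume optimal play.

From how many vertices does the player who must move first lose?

4

Use the standard recursion: the mover loses at a terminal position; elsewhere, the mover wins exactly when some move hands the opponent an L position.
Every edge goes from a vertex to one that appears earlier in the order 8, 1, 7, 9, 3, 2, 4, 6, 10, 5, so processing vertices in that order labels each vertex after all of its successors.
8: no outgoing edge → L
1: no outgoing edge → L
7: W (go to 1, an L position)
9: W (go to 8, an L position)
3: W (go to 1, an L position)
2: L (options 3(W), 7(W) are all W)
4: W (go to 2, an L position)
6: L (sole option 4(W) is W)
10: W (go to 8, an L position)
5: W (go to 6, an L position)
The L vertices are 1, 2, 6, 8; that is 4 in all.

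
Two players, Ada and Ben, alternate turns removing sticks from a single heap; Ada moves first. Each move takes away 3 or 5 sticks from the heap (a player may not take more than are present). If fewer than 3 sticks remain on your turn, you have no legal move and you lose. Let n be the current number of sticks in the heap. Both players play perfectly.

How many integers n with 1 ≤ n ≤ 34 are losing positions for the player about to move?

14

Classify positions by backward induction: terminal positions (no move available) are L. From any other position, the mover wins iff some move reaches an L.
n=0: no move → L
n=1: no move → L
n=2: no move → L
n=3: →0(L), so W
n=4: →1(L), so W
n=5: →2(L), so W
n=6: →1(L), so W
n=7: →2(L), so W
n=8: →5(W), 3(W) — all W, so L
n=9: →6(W), 4(W) — all W, so L
n=10: →7(W), 5(W) — all W, so L
n=11: →8(L), so W
n=12: →9(L), so W
n=13: →10(L), so W
n=14: →9(L), so W
n=15: →10(L), so W
n=16: →13(W), 11(W) — all W, so L
n=17: →14(W), 12(W) — all W, so L
n=18: →15(W), 13(W) — all W, so L
n=19: →16(L), so W
n=20: →17(L), so W
n=21: →18(L), so W
n=22: →17(L), so W
n=23: →18(L), so W
n=24: →21(W), 19(W) — all W, so L
n=25: →22(W), 20(W) — all W, so L
n=26: →23(W), 21(W) — all W, so L
n=27: →24(L), so W
n=28: →25(L), so W
n=29: →26(L), so W
n=30: →25(L), so W
n=31: →26(L), so W
n=32: →29(W), 27(W) — all W, so L
n=33: →30(W), 28(W) — all W, so L
n=34: →31(W), 29(W) — all W, so L
L entries with 1 ≤ n ≤ 34 (n=0 is outside the asked range and is not counted): n = 1, 2, 8, 9, 10, 16, 17, 18, 24, 25, 26, 32, 33, 34; that makes 14.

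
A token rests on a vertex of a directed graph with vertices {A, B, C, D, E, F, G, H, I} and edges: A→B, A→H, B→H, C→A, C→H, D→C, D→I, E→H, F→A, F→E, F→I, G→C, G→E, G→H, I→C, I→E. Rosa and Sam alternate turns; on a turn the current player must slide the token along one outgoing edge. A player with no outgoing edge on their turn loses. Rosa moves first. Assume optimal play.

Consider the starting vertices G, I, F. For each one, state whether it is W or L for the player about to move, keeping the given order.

Build the W/L table. Terminal = L. A non-terminal position is W if it has a move to some L; otherwise it is L.
Every edge goes from a vertex to one that appears earlier in the order H, B, A, C, E, G, I, D, F, so processing vertices in that order labels each vertex after all of its successors.
H: no outgoing edge → L
B: reaches L-position H → W
A: reaches L-position H → W
C: reaches L-position H → W
E: reaches L-position H → W
G: reaches L-position H → W
I: only reaches E(W), C(W), all W → L
D: reaches L-position I → W
F: reaches L-position I → W

G: W, I: L, F: W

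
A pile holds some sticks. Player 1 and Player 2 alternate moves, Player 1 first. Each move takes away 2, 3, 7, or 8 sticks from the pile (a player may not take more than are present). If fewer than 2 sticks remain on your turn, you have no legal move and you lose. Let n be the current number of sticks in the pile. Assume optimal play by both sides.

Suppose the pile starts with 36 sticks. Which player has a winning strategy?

Positions with no move are L. A position that does have a move is losing for the player to move precisely when every available move leads to a winning position for the opponent. Fill in the labels:
n=0: no move → L
n=1: no move → L
n=2: can move to 0, which is L ⇒ W
n=3: can move to 1, which is L ⇒ W
n=4: can move to 1, which is L ⇒ W
n=5: moves to 3(W), 2(W); every one is W ⇒ L
n=6: moves to 4(W), 3(W); every one is W ⇒ L
n=7: can move to 5, which is L ⇒ W
n=8: can move to 6, which is L ⇒ W
n=9: can move to 6, which is L ⇒ W
n=10: moves to 8(W), 7(W), 3(W), 2(W); every one is W ⇒ L
n=11: moves to 9(W), 8(W), 4(W), 3(W); every one is W ⇒ L
n=12: can move to 10, which is L ⇒ W
n=13: can move to 11, which is L ⇒ W
n=14: can move to 11, which is L ⇒ W
n=15: moves to 13(W), 12(W), 8(W), 7(W); every one is W ⇒ L
n=16: moves to 14(W), 13(W), 9(W), 8(W); every one is W ⇒ L
n=17: can move to 15, which is L ⇒ W
n=18: can move to 16, which is L ⇒ W
n=19: can move to 16, which is L ⇒ W
n=20: moves to 18(W), 17(W), 13(W), 12(W); every one is W ⇒ L
n=21: moves to 19(W), 18(W), 14(W), 13(W); every one is W ⇒ L
n=22: can move to 20, which is L ⇒ W
n=23: can move to 21, which is L ⇒ W
n=24: can move to 21, which is L ⇒ W
n=25: moves to 23(W), 22(W), 18(W), 17(W); every one is W ⇒ L
n=26: moves to 24(W), 23(W), 19(W), 18(W); every one is W ⇒ L
n=27: can move to 25, which is L ⇒ W
n=28: can move to 26, which is L ⇒ W
n=29: can move to 26, which is L ⇒ W
n=30: moves to 28(W), 27(W), 23(W), 22(W); every one is W ⇒ L
n=31: moves to 29(W), 28(W), 24(W), 23(W); every one is W ⇒ L
n=32: can move to 30, which is L ⇒ W
n=33: can move to 31, which is L ⇒ W
n=34: can move to 31, which is L ⇒ W
n=35: moves to 33(W), 32(W), 28(W), 27(W); every one is W ⇒ L
n=36: moves to 34(W), 33(W), 29(W), 28(W); every one is W ⇒ L
Every move from 36 reaches a W position, so the mover loses.

Player 2 wins.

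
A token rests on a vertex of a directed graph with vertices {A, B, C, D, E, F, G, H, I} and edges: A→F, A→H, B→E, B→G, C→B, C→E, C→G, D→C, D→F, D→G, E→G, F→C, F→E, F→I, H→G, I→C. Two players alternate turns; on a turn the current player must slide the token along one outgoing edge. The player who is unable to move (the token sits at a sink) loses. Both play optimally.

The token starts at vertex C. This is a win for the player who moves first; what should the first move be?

Label each position W (a win for the player to move) or L (a loss). A position with no legal move is L; any other position is W exactly when some move reaches an L, and L when every move reaches a W.
Every edge goes from a vertex to one that appears earlier in the order G, E, B, C, I, H, F, D, A, so processing vertices in that order labels each vertex after all of its successors.
G: no outgoing edge → L
E: can move to G, which is L ⇒ W
B: can move to G, which is L ⇒ W
C: can move to G, which is L ⇒ W
I: the only move is to C(W), a W ⇒ L
H: can move to G, which is L ⇒ W
F: can move to I, which is L ⇒ W
D: can move to G, which is L ⇒ W
A: moves to F(W), H(W); every one is W ⇒ L
From C, the L positions reachable in one move are: G.

Move to G.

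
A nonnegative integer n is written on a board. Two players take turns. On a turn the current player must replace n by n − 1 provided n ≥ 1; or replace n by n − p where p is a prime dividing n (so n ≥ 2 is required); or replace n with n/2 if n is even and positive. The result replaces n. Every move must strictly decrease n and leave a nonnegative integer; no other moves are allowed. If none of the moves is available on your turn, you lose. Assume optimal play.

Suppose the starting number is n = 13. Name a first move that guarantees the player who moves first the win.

Move to 0.

Use the standard recursion: the mover loses at a terminal position; elsewhere, the mover wins exactly when some move hands the opponent an L position.
n=0: no move → L
n=1: reaches L-position 0 → W
n=2: reaches L-position 0 → W
n=3: reaches L-position 0 → W
n=4: only reaches 2(W), 3(W), all W → L
n=5: reaches L-position 0 → W
n=6: reaches L-position 4 → W
n=7: reaches L-position 0 → W
n=8: reaches L-position 4 → W
n=9: only reaches 6(W), 8(W), all W → L
n=10: reaches L-position 9 → W
n=11: reaches L-position 0 → W
n=12: reaches L-position 9 → W
n=13: reaches L-position 0 → W
From 13, the L positions reachable in one move are: 0.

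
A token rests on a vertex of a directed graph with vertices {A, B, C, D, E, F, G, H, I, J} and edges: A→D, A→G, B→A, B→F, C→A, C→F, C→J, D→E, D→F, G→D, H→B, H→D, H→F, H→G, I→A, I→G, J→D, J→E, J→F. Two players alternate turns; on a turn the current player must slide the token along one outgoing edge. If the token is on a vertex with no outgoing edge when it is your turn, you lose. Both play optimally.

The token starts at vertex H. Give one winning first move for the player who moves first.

Work bottom-up. With no move the player to move loses. Otherwise the position is W if at least one move leads to an L position for the opponent, and L if every move leads to a W.
Every edge goes from a vertex to one that appears earlier in the order F, E, D, J, G, A, B, I, C, H, so processing vertices in that order labels each vertex after all of its successors.
F: no outgoing edge → L
E: no outgoing edge → L
D: can move to E, which is L ⇒ W
J: can move to E, which is L ⇒ W
G: the only move is to D(W), a W ⇒ L
A: can move to G, which is L ⇒ W
B: can move to F, which is L ⇒ W
I: can move to G, which is L ⇒ W
C: can move to F, which is L ⇒ W
H: can move to G, which is L ⇒ W
From H, the L positions reachable in one move are: G, F. Any move reaching one of these is winning.

Move to G.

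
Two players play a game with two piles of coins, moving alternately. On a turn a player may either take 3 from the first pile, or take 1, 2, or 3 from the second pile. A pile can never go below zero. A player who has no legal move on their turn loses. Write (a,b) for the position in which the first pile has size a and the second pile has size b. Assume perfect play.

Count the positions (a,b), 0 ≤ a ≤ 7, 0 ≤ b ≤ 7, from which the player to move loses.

16

Compute win/loss labels from the base case upward. A position with no move is L. Any other position is W if it can reach an L in one move, else L.
Every move lowers a or b (never raises either), so fill the grid row by row in increasing a, and left to right within a row: each cell's successors are then already labelled.
      b=0  b=1  b=2  b=3  b=4  b=5  b=6  b=7
a=0:    L    W    W    W    L    W    W    W
a=1:    L    W    W    W    L    W    W    W
a=2:    L    W    W    W    L    W    W    W
a=3:    W    L    W    W    W    L    W    W
a=4:    W    L    W    W    W    L    W    W
a=5:    W    L    W    W    W    L    W    W
a=6:    L    W    W    W    L    W    W    W
a=7:    L    W    W    W    L    W    W    W
Cells with no legal move (terminal, hence L): (0,0), (1,0), (2,0).
The remaining L cells, each justified by listing all of its moves:
(0,4): →(0,3)(W), (0,2)(W), (0,1)(W) — all W, so L
(1,4): →(1,3)(W), (1,2)(W), (1,1)(W) — all W, so L
(2,4): →(2,3)(W), (2,2)(W), (2,1)(W) — all W, so L
(3,1): →(0,1)(W), (3,0)(W) — all W, so L
(3,5): →(0,5)(W), (3,4)(W), (3,3)(W), (3,2)(W) — all W, so L
(4,1): →(1,1)(W), (4,0)(W) — all W, so L
(4,5): →(1,5)(W), (4,4)(W), (4,3)(W), (4,2)(W) — all W, so L
(5,1): →(2,1)(W), (5,0)(W) — all W, so L
(5,5): →(2,5)(W), (5,4)(W), (5,3)(W), (5,2)(W) — all W, so L
(6,0): →(3,0)(W) only, which is W, so L
(6,4): →(3,4)(W), (6,3)(W), (6,2)(W), (6,1)(W) — all W, so L
(7,0): →(4,0)(W) only, which is W, so L
(7,4): →(4,4)(W), (7,3)(W), (7,2)(W), (7,1)(W) — all W, so L
Every other cell has at least one move into one of the L cells above, so it is W.
L cells per row: a=0: 2, a=1: 2, a=2: 2, a=3: 2, a=4: 2, a=5: 2, a=6: 2, a=7: 2; total 16.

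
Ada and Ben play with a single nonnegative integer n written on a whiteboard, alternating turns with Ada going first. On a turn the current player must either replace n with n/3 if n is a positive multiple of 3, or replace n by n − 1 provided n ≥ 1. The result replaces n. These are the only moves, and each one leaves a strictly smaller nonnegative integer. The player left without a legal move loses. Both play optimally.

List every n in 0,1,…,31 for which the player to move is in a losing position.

Use the standard recursion: the mover loses at a terminal position; elsewhere, the mover wins exactly when some move hands the opponent an L position.
n=0: no move → L
n=1: W (go to 0, an L position)
n=2: L (sole option 1(W) is W)
n=3: W (go to 2, an L position)
n=4: L (sole option 3(W) is W)
n=5: W (go to 4, an L position)
n=6: W (go to 2, an L position)
n=7: L (sole option 6(W) is W)
n=8: W (go to 7, an L position)
n=9: L (options 3(W), 8(W) are all W)
n=10: W (go to 9, an L position)
n=11: L (sole option 10(W) is W)
n=12: W (go to 4, an L position)
n=13: L (sole option 12(W) is W)
n=14: W (go to 13, an L position)
n=15: L (options 5(W), 14(W) are all W)
n=16: W (go to 15, an L position)
n=17: L (sole option 16(W) is W)
n=18: W (go to 17, an L position)
n=19: L (sole option 18(W) is W)
n=20: W (go to 19, an L position)
n=21: W (go to 7, an L position)
n=22: L (sole option 21(W) is W)
n=23: W (go to 22, an L position)
n=24: L (options 8(W), 23(W) are all W)
n=25: W (go to 24, an L position)
n=26: L (sole option 25(W) is W)
n=27: W (go to 9, an L position)
n=28: L (sole option 27(W) is W)
n=29: W (go to 28, an L position)
n=30: L (options 10(W), 29(W) are all W)
n=31: W (go to 30, an L position)
Reading off the rows marked L gives the requested list; there are 15 such values of n.

0, 2, 4, 7, 9, 11, 13, 15, 17, 19, 22, 24, 26, 28, 30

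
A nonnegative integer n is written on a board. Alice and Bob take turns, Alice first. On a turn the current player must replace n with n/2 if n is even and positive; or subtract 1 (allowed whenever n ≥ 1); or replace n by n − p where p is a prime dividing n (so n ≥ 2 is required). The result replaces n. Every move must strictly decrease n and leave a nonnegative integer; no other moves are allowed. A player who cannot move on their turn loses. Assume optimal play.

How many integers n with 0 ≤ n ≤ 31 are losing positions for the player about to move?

Build the W/L table. Terminal = L. A non-terminal position is W if it has a move to some L; otherwise it is L.
n=0: no move → L
n=1: W (go to 0, an L position)
n=2: W (go to 0, an L position)
n=3: W (go to 0, an L position)
n=4: L (options 2(W), 3(W) are all W)
n=5: W (go to 0, an L position)
n=6: W (go to 4, an L position)
n=7: W (go to 0, an L position)
n=8: W (go to 4, an L position)
n=9: L (options 6(W), 8(W) are all W)
n=10: W (go to 9, an L position)
n=11: W (go to 0, an L position)
n=12: W (go to 9, an L position)
n=13: W (go to 0, an L position)
n=14: L (options 7(W), 12(W), 13(W) are all W)
n=15: W (go to 14, an L position)
n=16: W (go to 14, an L position)
n=17: W (go to 0, an L position)
n=18: W (go to 9, an L position)
n=19: W (go to 0, an L position)
n=20: L (options 10(W), 15(W), 18(W), 19(W) are all W)
n=21: W (go to 14, an L position)
n=22: W (go to 20, an L position)
n=23: W (go to 0, an L position)
n=24: L (options 12(W), 21(W), 22(W), 23(W) are all W)
n=25: W (go to 20, an L position)
n=26: W (go to 24, an L position)
n=27: W (go to 24, an L position)
n=28: W (go to 14, an L position)
n=29: W (go to 0, an L position)
n=30: L (options 15(W), 25(W), 27(W), 28(W), 29(W) are all W)
n=31: W (go to 0, an L position)
L entries with 0 ≤ n ≤ 31: n = 0, 4, 9, 14, 20, 24, 30; that makes 7.

7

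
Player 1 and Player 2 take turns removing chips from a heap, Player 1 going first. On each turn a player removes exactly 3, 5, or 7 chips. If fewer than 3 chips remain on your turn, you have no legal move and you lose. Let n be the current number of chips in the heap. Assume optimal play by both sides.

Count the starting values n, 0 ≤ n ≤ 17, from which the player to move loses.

6

Build the W/L table. Terminal = L. A non-terminal position is W if it has a move to some L; otherwise it is L.
n=0: no move → L
n=1: no move → L
n=2: no move → L
n=3: W (go to 0, an L position)
n=4: W (go to 1, an L position)
n=5: W (go to 2, an L position)
n=6: W (go to 1, an L position)
n=7: W (go to 2, an L position)
n=8: W (go to 1, an L position)
n=9: W (go to 2, an L position)
n=10: L (options 7(W), 5(W), 3(W) are all W)
n=11: L (options 8(W), 6(W), 4(W) are all W)
n=12: L (options 9(W), 7(W), 5(W) are all W)
n=13: W (go to 10, an L position)
n=14: W (go to 11, an L position)
n=15: W (go to 12, an L position)
n=16: W (go to 11, an L position)
n=17: W (go to 12, an L position)
L entries with 0 ≤ n ≤ 17: n = 0, 1, 2, 10, 11, 12; that makes 6.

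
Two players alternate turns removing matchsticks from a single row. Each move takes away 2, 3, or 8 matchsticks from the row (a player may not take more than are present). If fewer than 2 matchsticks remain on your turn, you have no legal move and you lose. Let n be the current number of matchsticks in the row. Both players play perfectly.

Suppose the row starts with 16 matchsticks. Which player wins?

The second player wins.

Compute win/loss labels from the base case upward. A position with no move is L. Any other position is W if it can reach an L in one move, else L.
n=0: no move → L
n=1: no move → L
n=2: reaches L-position 0 → W
n=3: reaches L-position 1 → W
n=4: reaches L-position 1 → W
n=5: only reaches 3(W), 2(W), all W → L
n=6: only reaches 4(W), 3(W), all W → L
n=7: reaches L-position 5 → W
n=8: reaches L-position 6 → W
n=9: reaches L-position 6 → W
n=10: only reaches 8(W), 7(W), 2(W), all W → L
n=11: only reaches 9(W), 8(W), 3(W), all W → L
n=12: reaches L-position 10 → W
n=13: reaches L-position 11 → W
n=14: reaches L-position 11 → W
n=15: only reaches 13(W), 12(W), 7(W), all W → L
n=16: only reaches 14(W), 13(W), 8(W), all W → L
Every move from 16 reaches a W position, so the mover loses.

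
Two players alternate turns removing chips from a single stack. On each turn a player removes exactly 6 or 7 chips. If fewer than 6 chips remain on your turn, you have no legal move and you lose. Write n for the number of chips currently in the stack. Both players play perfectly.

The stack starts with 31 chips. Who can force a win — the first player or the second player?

Use the standard recursion: the mover loses at a terminal position; elsewhere, the mover wins exactly when some move hands the opponent an L position.
n=0: no move → L
n=1: no move → L
n=2: no move → L
n=3: no move → L
n=4: no move → L
n=5: no move → L
n=6: →0(L), so W
n=7: →1(L), so W
n=8: →2(L), so W
n=9: →3(L), so W
n=10: →4(L), so W
n=11: →5(L), so W
n=12: →5(L), so W
n=13: →7(W), 6(W) — all W, so L
n=14: →8(W), 7(W) — all W, so L
n=15: →9(W), 8(W) — all W, so L
n=16: →10(W), 9(W) — all W, so L
n=17: →11(W), 10(W) — all W, so L
n=18: →12(W), 11(W) — all W, so L
n=19: →13(L), so W
n=20: →14(L), so W
n=21: →15(L), so W
n=22: →16(L), so W
n=23: →17(L), so W
n=24: →18(L), so W
n=25: →18(L), so W
n=26: →20(W), 19(W) — all W, so L
n=27: →21(W), 20(W) — all W, so L
n=28: →22(W), 21(W) — all W, so L
n=29: →23(W), 22(W) — all W, so L
n=30: →24(W), 23(W) — all W, so L
n=31: →25(W), 24(W) — all W, so L
The starting position 31 is L: whatever the player to move does, the opponent receives a W position.

The second player wins.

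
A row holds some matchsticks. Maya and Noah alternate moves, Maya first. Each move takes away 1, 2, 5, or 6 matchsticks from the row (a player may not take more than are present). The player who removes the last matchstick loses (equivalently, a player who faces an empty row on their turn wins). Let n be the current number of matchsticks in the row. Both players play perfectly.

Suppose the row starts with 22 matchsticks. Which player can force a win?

Use the standard recursion: the mover wins at a terminal position; elsewhere, the mover wins exactly when some move hands the opponent an L position.
n=0: no move; the opponent has just taken the last matchstick and therefore loses → W
n=1: L (sole option 0(W) is W)
n=2: W (go to 1, an L position)
n=3: W (go to 1, an L position)
n=4: L (options 3(W), 2(W) are all W)
n=5: W (go to 4, an L position)
n=6: W (go to 4, an L position)
n=7: W (go to 1, an L position)
n=8: L (options 7(W), 6(W), 3(W), 2(W) are all W)
n=9: W (go to 8, an L position)
n=10: W (go to 8, an L position)
n=11: L (options 10(W), 9(W), 6(W), 5(W) are all W)
n=12: W (go to 11, an L position)
n=13: W (go to 11, an L position)
n=14: W (go to 8, an L position)
n=15: L (options 14(W), 13(W), 10(W), 9(W) are all W)
n=16: W (go to 15, an L position)
n=17: W (go to 15, an L position)
n=18: L (options 17(W), 16(W), 13(W), 12(W) are all W)
n=19: W (go to 18, an L position)
n=20: W (go to 18, an L position)
n=21: W (go to 15, an L position)
n=22: L (options 21(W), 20(W), 17(W), 16(W) are all W)
Every move from 22 reaches a W position, so the mover loses.

Noah wins.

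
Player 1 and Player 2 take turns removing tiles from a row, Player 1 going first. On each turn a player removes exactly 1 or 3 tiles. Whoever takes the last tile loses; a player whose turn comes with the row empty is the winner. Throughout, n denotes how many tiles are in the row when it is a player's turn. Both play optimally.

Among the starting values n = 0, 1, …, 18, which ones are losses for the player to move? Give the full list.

1, 3, 5, 7, 9, 11, 13, 15, 17

Label each position W (a win for the player to move) or L (a loss). A position with no legal move is W; any other position is W exactly when some move reaches an L, and L when every move reaches a W.
n=0: no move; the opponent has just taken the last tile and therefore loses → W
n=1: L (sole option 0(W) is W)
n=2: W (go to 1, an L position)
n=3: L (options 2(W), 0(W) are all W)
n=4: W (go to 3, an L position)
n=5: L (options 4(W), 2(W) are all W)
n=6: W (go to 5, an L position)
n=7: L (options 6(W), 4(W) are all W)
n=8: W (go to 7, an L position)
n=9: L (options 8(W), 6(W) are all W)
n=10: W (go to 9, an L position)
n=11: L (options 10(W), 8(W) are all W)
n=12: W (go to 11, an L position)
n=13: L (options 12(W), 10(W) are all W)
n=14: W (go to 13, an L position)
n=15: L (options 14(W), 12(W) are all W)
n=16: W (go to 15, an L position)
n=17: L (options 16(W), 14(W) are all W)
n=18: W (go to 17, an L position)
Reading off the rows marked L gives the requested list; there are 9 such values of n.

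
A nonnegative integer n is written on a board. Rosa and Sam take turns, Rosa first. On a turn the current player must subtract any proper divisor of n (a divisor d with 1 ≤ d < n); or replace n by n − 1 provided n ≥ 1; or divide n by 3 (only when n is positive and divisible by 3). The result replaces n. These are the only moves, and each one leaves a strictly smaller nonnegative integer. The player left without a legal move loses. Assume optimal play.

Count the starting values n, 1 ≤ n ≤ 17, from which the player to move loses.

7

Positions with no move are L. A position that does have a move is losing for the player to move precisely when every available move leads to a winning position for the opponent. Fill in the labels:
n=0: no move → L
n=1: W (go to 0, an L position)
n=2: L (sole option 1(W) is W)
n=3: W (go to 2, an L position)
n=4: W (go to 2, an L position)
n=5: L (sole option 4(W) is W)
n=6: W (go to 2, an L position)
n=7: L (sole option 6(W) is W)
n=8: W (go to 7, an L position)
n=9: L (options 3(W), 6(W), 8(W) are all W)
n=10: W (go to 5, an L position)
n=11: L (sole option 10(W) is W)
n=12: W (go to 9, an L position)
n=13: L (sole option 12(W) is W)
n=14: W (go to 7, an L position)
n=15: W (go to 5, an L position)
n=16: L (options 8(W), 12(W), 14(W), 15(W) are all W)
n=17: W (go to 16, an L position)
L entries with 1 ≤ n ≤ 17 (n=0 is outside the asked range and is not counted): n = 2, 5, 7, 9, 11, 13, 16; that makes 7.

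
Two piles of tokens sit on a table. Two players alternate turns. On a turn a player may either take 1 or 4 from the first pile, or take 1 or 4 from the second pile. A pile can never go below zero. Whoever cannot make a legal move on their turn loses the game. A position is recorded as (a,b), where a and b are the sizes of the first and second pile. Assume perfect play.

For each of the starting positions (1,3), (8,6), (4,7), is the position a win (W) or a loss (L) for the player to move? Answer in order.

Label each position W (a win for the player to move) or L (a loss). A position with no legal move is L; any other position is W exactly when some move reaches an L, and L when every move reaches a W.
No move ever increases a pile, so every position that can arise here has a ≤ 8 and b ≤ 7; it is enough to label the cells with 0 ≤ a ≤ 8 and 0 ≤ b ≤ 7.
Every move lowers a or b (never raises either), so fill the grid row by row in increasing a, and left to right within a row: each cell's successors are then already labelled.
      b=0  b=1  b=2  b=3  b=4  b=5  b=6  b=7
a=0:    L    W    L    W    W    L    W    L
a=1:    W    L    W    L    W    W    L    W
a=2:    L    W    L    W    W    L    W    L
a=3:    W    L    W    L    W    W    L    W
a=4:    W    W    W    W    L    W    W    W
a=5:    L    W    L    W    W    L    W    L
a=6:    W    L    W    L    W    W    L    W
a=7:    L    W    L    W    W    L    W    L
a=8:    W    L    W    L    W    W    L    W
Cells with no legal move (terminal, hence L): (0,0).
The remaining L cells, each justified by listing all of its moves:
(0,2): →(0,1)(W) only, which is W, so L
(0,5): →(0,4)(W), (0,1)(W) — all W, so L
(0,7): →(0,6)(W), (0,3)(W) — all W, so L
(1,1): →(0,1)(W), (1,0)(W) — all W, so L
(1,3): →(0,3)(W), (1,2)(W) — all W, so L
(1,6): →(0,6)(W), (1,5)(W), (1,2)(W) — all W, so L
(2,0): →(1,0)(W) only, which is W, so L
(2,2): →(1,2)(W), (2,1)(W) — all W, so L
(2,5): →(1,5)(W), (2,4)(W), (2,1)(W) — all W, so L
(2,7): →(1,7)(W), (2,6)(W), (2,3)(W) — all W, so L
(3,1): →(2,1)(W), (3,0)(W) — all W, so L
(3,3): →(2,3)(W), (3,2)(W) — all W, so L
(3,6): →(2,6)(W), (3,5)(W), (3,2)(W) — all W, so L
(4,4): →(3,4)(W), (0,4)(W), (4,3)(W), (4,0)(W) — all W, so L
(5,0): →(4,0)(W), (1,0)(W) — all W, so L
(5,2): →(4,2)(W), (1,2)(W), (5,1)(W) — all W, so L
(5,5): →(4,5)(W), (1,5)(W), (5,4)(W), (5,1)(W) — all W, so L
(5,7): →(4,7)(W), (1,7)(W), (5,6)(W), (5,3)(W) — all W, so L
(6,1): →(5,1)(W), (2,1)(W), (6,0)(W) — all W, so L
(6,3): →(5,3)(W), (2,3)(W), (6,2)(W) — all W, so L
(6,6): →(5,6)(W), (2,6)(W), (6,5)(W), (6,2)(W) — all W, so L
(7,0): →(6,0)(W), (3,0)(W) — all W, so L
(7,2): →(6,2)(W), (3,2)(W), (7,1)(W) — all W, so L
(7,5): →(6,5)(W), (3,5)(W), (7,4)(W), (7,1)(W) — all W, so L
(7,7): →(6,7)(W), (3,7)(W), (7,6)(W), (7,3)(W) — all W, so L
(8,1): →(7,1)(W), (4,1)(W), (8,0)(W) — all W, so L
(8,3): →(7,3)(W), (4,3)(W), (8,2)(W) — all W, so L
(8,6): →(7,6)(W), (4,6)(W), (8,5)(W), (8,2)(W) — all W, so L
Every other cell has at least one move into one of the L cells above, so it is W.
(1,3): one of the L cells justified above, so L
(8,6): one of the L cells justified above, so L
(4,7): the move to (0,7) reaches an L cell, so W

(1,3): L, (8,6): L, (4,7): W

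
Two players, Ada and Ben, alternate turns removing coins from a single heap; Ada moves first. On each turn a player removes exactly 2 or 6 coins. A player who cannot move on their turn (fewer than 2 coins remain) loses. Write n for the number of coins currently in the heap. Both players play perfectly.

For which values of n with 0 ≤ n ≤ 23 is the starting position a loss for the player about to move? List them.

Build the W/L table. Terminal = L. A non-terminal position is W if it has a move to some L; otherwise it is L.
n=0: no move → L
n=1: no move → L
n=2: reaches L-position 0 → W
n=3: reaches L-position 1 → W
n=4: only reaches 2(W), which is W → L
n=5: only reaches 3(W), which is W → L
n=6: reaches L-position 4 → W
n=7: reaches L-position 5 → W
n=8: only reaches 6(W), 2(W), all W → L
n=9: only reaches 7(W), 3(W), all W → L
n=10: reaches L-position 8 → W
n=11: reaches L-position 9 → W
n=12: only reaches 10(W), 6(W), all W → L
n=13: only reaches 11(W), 7(W), all W → L
n=14: reaches L-position 12 → W
n=15: reaches L-position 13 → W
n=16: only reaches 14(W), 10(W), all W → L
n=17: only reaches 15(W), 11(W), all W → L
n=18: reaches L-position 16 → W
n=19: reaches L-position 17 → W
n=20: only reaches 18(W), 14(W), all W → L
n=21: only reaches 19(W), 15(W), all W → L
n=22: reaches L-position 20 → W
n=23: reaches L-position 21 → W
Reading off the rows marked L gives the requested list; there are 12 such values of n.

0, 1, 4, 5, 8, 9, 12, 13, 16, 17, 20, 21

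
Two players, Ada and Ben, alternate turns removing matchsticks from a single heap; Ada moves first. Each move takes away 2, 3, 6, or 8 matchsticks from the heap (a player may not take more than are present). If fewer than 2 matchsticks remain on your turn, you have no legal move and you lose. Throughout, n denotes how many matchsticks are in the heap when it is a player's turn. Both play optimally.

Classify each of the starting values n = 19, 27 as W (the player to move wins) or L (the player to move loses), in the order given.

19: L, 27: W

Build the W/L table. Terminal = L. A non-terminal position is W if it has a move to some L; otherwise it is L.
n=0: no move → L
n=1: no move → L
n=2: →0(L), so W
n=3: →1(L), so W
n=4: →1(L), so W
n=5: →3(W), 2(W) — all W, so L
n=6: →0(L), so W
n=7: →5(L), so W
n=8: →5(L), so W
n=9: →1(L), so W
n=10: →8(W), 7(W), 4(W), 2(W) — all W, so L
n=11: →5(L), so W
n=12: →10(L), so W
n=13: →10(L), so W
n=14: →12(W), 11(W), 8(W), 6(W) — all W, so L
n=15: →13(W), 12(W), 9(W), 7(W) — all W, so L
n=16: →14(L), so W
n=17: →15(L), so W
n=18: →15(L), so W
n=19: →17(W), 16(W), 13(W), 11(W) — all W, so L
n=20: →14(L), so W
n=21: →19(L), so W
n=22: →19(L), so W
n=23: →15(L), so W
n=24: →22(W), 21(W), 18(W), 16(W) — all W, so L
n=25: →19(L), so W
n=26: →24(L), so W
n=27: →24(L), so W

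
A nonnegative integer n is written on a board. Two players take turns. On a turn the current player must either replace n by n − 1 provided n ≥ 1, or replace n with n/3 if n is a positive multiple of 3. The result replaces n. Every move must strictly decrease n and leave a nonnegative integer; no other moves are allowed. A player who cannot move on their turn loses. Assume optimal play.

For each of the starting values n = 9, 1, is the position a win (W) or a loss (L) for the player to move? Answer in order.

9: L, 1: W

Use the standard recursion: the mover loses at a terminal position; elsewhere, the mover wins exactly when some move hands the opponent an L position.
n=0: no move → L
n=1: can move to 0, which is L ⇒ W
n=2: the only move is to 1(W), a W ⇒ L
n=3: can move to 2, which is L ⇒ W
n=4: the only move is to 3(W), a W ⇒ L
n=5: can move to 4, which is L ⇒ W
n=6: can move to 2, which is L ⇒ W
n=7: the only move is to 6(W), a W ⇒ L
n=8: can move to 7, which is L ⇒ W
n=9: moves to 3(W), 8(W); every one is W ⇒ L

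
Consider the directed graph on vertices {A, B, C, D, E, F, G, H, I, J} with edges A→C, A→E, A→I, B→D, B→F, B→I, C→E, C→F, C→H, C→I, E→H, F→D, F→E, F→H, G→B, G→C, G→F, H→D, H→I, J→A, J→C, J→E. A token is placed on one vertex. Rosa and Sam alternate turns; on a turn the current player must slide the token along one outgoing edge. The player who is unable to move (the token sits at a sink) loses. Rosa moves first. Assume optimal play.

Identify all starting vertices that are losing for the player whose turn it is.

Classify positions by backward induction: terminal positions (no move available) are L. From any other position, the mover wins iff some move reaches an L.
Every edge goes from a vertex to one that appears earlier in the order D, I, H, E, F, B, C, G, A, J, so processing vertices in that order labels each vertex after all of its successors.
D: no outgoing edge → L
I: no outgoing edge → L
H: can move to I, which is L ⇒ W
E: the only move is to H(W), a W ⇒ L
F: can move to E, which is L ⇒ W
B: can move to I, which is L ⇒ W
C: can move to E, which is L ⇒ W
G: moves to C(W), B(W), F(W); every one is W ⇒ L
A: can move to E, which is L ⇒ W
J: can move to E, which is L ⇒ W
The losing starting vertices are exactly the entries labelled L in this table (4 of them).

D, E, G, I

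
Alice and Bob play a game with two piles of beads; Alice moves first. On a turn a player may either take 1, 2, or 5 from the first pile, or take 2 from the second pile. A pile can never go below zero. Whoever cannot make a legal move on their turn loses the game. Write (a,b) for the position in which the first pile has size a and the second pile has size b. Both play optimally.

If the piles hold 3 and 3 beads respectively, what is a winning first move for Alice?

Label each position W (a win for the player to move) or L (a loss). A position with no legal move is L; any other position is W exactly when some move reaches an L, and L when every move reaches a W.
No move ever increases a pile, so every position that can arise here has a ≤ 3 and b ≤ 3; it is enough to label the cells with 0 ≤ a ≤ 3 and 0 ≤ b ≤ 3.
Every move lowers a or b (never raises either), so fill the grid row by row in increasing a, and left to right within a row: each cell's successors are then already labelled.
      b=0  b=1  b=2  b=3
a=0:    L    L    W    W
a=1:    W    W    L    L
a=2:    W    W    W    W
a=3:    L    L    W    W
Cells with no legal move (terminal, hence L): (0,0), (0,1).
The remaining L cells, each justified by listing all of its moves:
(1,2): moves to (0,2)(W), (1,0)(W); every one is W ⇒ L
(1,3): moves to (0,3)(W), (1,1)(W); every one is W ⇒ L
(3,0): moves to (2,0)(W), (1,0)(W); every one is W ⇒ L
(3,1): moves to (2,1)(W), (1,1)(W); every one is W ⇒ L
Every other cell has at least one move into one of the L cells above, so it is W.
From (3,3), the L positions reachable in one move are: (1,3), (3,1). Any move reaching one of these is winning.

Move to (1,3).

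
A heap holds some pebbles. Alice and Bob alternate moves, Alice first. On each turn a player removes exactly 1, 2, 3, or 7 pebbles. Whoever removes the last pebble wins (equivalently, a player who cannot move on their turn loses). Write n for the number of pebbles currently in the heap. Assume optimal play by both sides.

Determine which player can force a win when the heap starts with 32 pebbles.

Positions with no move are L. A position that does have a move is losing for the player to move precisely when every available move leads to a winning position for the opponent. Fill in the labels:
n=0: no move → L
n=1: →0(L), so W
n=2: →0(L), so W
n=3: →0(L), so W
n=4: →3(W), 2(W), 1(W) — all W, so L
n=5: →4(L), so W
n=6: →4(L), so W
n=7: →4(L), so W
n=8: →7(W), 6(W), 5(W), 1(W) — all W, so L
n=9: →8(L), so W
n=10: →8(L), so W
n=11: →8(L), so W
n=12: →11(W), 10(W), 9(W), 5(W) — all W, so L
n=13: →12(L), so W
n=14: →12(L), so W
n=15: →12(L), so W
n=16: →15(W), 14(W), 13(W), 9(W) — all W, so L
n=17: →16(L), so W
n=18: →16(L), so W
n=19: →16(L), so W
n=20: →19(W), 18(W), 17(W), 13(W) — all W, so L
n=21: →20(L), so W
n=22: →20(L), so W
n=23: →20(L), so W
n=24: →23(W), 22(W), 21(W), 17(W) — all W, so L
n=25: →24(L), so W
n=26: →24(L), so W
n=27: →24(L), so W
n=28: →27(W), 26(W), 25(W), 21(W) — all W, so L
n=29: →28(L), so W
n=30: →28(L), so W
n=31: →28(L), so W
n=32: →31(W), 30(W), 29(W), 25(W) — all W, so L
The starting position 32 is L: whatever Alice does, the opponent receives a W position.

Bob wins.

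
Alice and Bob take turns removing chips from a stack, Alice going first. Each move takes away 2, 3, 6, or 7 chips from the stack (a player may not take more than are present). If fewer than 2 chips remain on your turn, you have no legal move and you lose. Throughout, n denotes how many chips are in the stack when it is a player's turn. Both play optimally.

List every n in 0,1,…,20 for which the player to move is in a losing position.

0, 1, 5, 9, 10, 14, 18, 19

Use the standard recursion: the mover loses at a terminal position; elsewhere, the mover wins exactly when some move hands the opponent an L position.
n=0: no move → L
n=1: no move → L
n=2: W (go to 0, an L position)
n=3: W (go to 1, an L position)
n=4: W (go to 1, an L position)
n=5: L (options 3(W), 2(W) are all W)
n=6: W (go to 0, an L position)
n=7: W (go to 5, an L position)
n=8: W (go to 5, an L position)
n=9: L (options 7(W), 6(W), 3(W), 2(W) are all W)
n=10: L (options 8(W), 7(W), 4(W), 3(W) are all W)
n=11: W (go to 9, an L position)
n=12: W (go to 10, an L position)
n=13: W (go to 10, an L position)
n=14: L (options 12(W), 11(W), 8(W), 7(W) are all W)
n=15: W (go to 9, an L position)
n=16: W (go to 14, an L position)
n=17: W (go to 14, an L position)
n=18: L (options 16(W), 15(W), 12(W), 11(W) are all W)
n=19: L (options 17(W), 16(W), 13(W), 12(W) are all W)
n=20: W (go to 18, an L position)
Reading off the rows marked L gives the requested list; there are 8 such values of n.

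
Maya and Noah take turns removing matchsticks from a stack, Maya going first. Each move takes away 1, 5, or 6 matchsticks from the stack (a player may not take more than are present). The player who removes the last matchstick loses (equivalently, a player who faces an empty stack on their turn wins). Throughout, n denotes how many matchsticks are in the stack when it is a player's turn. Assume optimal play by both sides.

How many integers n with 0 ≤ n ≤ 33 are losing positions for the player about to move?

9

Compute win/loss labels from the base case upward. A position with no move is W. Any other position is W if it can reach an L in one move, else L.
n=0: no move; the opponent has just taken the last matchstick and therefore loses → W
n=1: L (sole option 0(W) is W)
n=2: W (go to 1, an L position)
n=3: L (sole option 2(W) is W)
n=4: W (go to 3, an L position)
n=5: L (options 4(W), 0(W) are all W)
n=6: W (go to 5, an L position)
n=7: W (go to 1, an L position)
n=8: W (go to 3, an L position)
n=9: W (go to 3, an L position)
n=10: W (go to 5, an L position)
n=11: W (go to 5, an L position)
n=12: L (options 11(W), 7(W), 6(W) are all W)
n=13: W (go to 12, an L position)
n=14: L (options 13(W), 9(W), 8(W) are all W)
n=15: W (go to 14, an L position)
n=16: L (options 15(W), 11(W), 10(W) are all W)
n=17: W (go to 16, an L position)
n=18: W (go to 12, an L position)
n=19: W (go to 14, an L position)
n=20: W (go to 14, an L position)
n=21: W (go to 16, an L position)
n=22: W (go to 16, an L position)
n=23: L (options 22(W), 18(W), 17(W) are all W)
n=24: W (go to 23, an L position)
n=25: L (options 24(W), 20(W), 19(W) are all W)
n=26: W (go to 25, an L position)
n=27: L (options 26(W), 22(W), 21(W) are all W)
n=28: W (go to 27, an L position)
n=29: W (go to 23, an L position)
n=30: W (go to 25, an L position)
n=31: W (go to 25, an L position)
n=32: W (go to 27, an L position)
n=33: W (go to 27, an L position)
L entries with 0 ≤ n ≤ 33: n = 1, 3, 5, 12, 14, 16, 23, 25, 27; that makes 9.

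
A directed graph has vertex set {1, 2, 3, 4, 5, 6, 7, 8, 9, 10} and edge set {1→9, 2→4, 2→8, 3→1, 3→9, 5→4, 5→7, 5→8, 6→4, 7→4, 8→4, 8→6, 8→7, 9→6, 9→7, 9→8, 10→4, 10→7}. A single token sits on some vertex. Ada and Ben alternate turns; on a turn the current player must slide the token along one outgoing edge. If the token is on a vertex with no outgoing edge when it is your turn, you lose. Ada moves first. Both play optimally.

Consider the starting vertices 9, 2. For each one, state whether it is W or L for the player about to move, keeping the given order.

Work bottom-up. With no move the player to move loses. Otherwise the position is W if at least one move leads to an L position for the opponent, and L if every move leads to a W.
Every edge goes from a vertex to one that appears earlier in the order 4, 6, 7, 8, 10, 9, 1, 2, 3, 5, so processing vertices in that order labels each vertex after all of its successors.
4: no outgoing edge → L
6: reaches L-position 4 → W
7: reaches L-position 4 → W
8: reaches L-position 4 → W
10: reaches L-position 4 → W
9: only reaches 8(W), 7(W), 6(W), all W → L
1: reaches L-position 9 → W
2: reaches L-position 4 → W
3: reaches L-position 9 → W
5: reaches L-position 4 → W

9: L, 2: W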